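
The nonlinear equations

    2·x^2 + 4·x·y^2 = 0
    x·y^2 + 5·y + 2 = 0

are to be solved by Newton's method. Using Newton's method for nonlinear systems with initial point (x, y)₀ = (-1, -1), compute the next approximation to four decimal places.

(1.2500, -0.7500)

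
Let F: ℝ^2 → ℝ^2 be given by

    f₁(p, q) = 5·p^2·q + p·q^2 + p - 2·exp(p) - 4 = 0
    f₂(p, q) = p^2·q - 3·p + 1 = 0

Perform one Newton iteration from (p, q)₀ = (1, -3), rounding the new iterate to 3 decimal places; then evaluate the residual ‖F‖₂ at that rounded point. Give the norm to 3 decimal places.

5.521

At (1, -3): F = (-14.43656, -5.000).
Jacobian J = [[10·p·q + q^2 - 2·exp(p) + 1, 5·p^2 + 2·p·q], [2·p·q - 3, p^2]].
At the point, J = [[-25.43656, -1.000], [-9.000, 1.000]] (det J = -34.43656).
Solving J·Δ = −F gives Δ = (-0.564, -0.080).
Then the next iterate is (p, q)₁ = (0.436, -3.080).
Re-evaluating at (0.436, -3.080): F = (-5.44843, -0.89350), so ‖F‖₂ = 5.521.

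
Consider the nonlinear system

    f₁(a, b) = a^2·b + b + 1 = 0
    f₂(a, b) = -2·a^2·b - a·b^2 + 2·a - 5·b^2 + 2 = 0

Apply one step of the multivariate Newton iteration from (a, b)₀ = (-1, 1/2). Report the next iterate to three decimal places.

(-6.333, -3.167)

At (-1, 1/2): F = (2.000, -2.000).
Jacobian J = [[2·a·b, a^2 + 1], [-4·a·b - b^2 + 2, -2·a^2 - 2·a·b - 10·b]].
At the point, J = [[-1.000, 2.000], [3.750, -6.000]] (det J = -1.500).
Solving J·Δ = −F gives Δ = (-5.333, -3.667).
Then the next iterate is (a, b)₁ = (-6.333, -3.167).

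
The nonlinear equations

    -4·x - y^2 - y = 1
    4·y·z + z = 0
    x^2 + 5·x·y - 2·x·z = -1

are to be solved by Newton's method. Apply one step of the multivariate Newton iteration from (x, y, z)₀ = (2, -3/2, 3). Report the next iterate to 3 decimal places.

(1.075, 1.524, 7.259)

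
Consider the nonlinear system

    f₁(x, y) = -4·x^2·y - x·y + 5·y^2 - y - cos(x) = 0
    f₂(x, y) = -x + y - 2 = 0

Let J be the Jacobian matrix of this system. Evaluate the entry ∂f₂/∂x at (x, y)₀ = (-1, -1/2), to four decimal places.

-1.0000

∂f₂/∂x = -1.
At (-1, -1/2) this is -1.0000.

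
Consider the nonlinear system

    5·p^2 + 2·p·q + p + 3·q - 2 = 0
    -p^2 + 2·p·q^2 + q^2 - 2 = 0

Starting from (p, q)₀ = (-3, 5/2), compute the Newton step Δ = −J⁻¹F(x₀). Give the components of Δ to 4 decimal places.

At (-3, 5/2): F = (32.5000, -42.2500).
Jacobian J = [[10·p + 2·q + 1, 2·p + 3], [-2·p + 2·q^2, 4·p·q + 2·q]].
At the point, J = [[-24.0000, -3.0000], [18.5000, -25.0000]] (det J = 655.5000).
Solving J·Δ = −F gives Δ = (1.4329, -0.6297).

(1.4329, -0.6297)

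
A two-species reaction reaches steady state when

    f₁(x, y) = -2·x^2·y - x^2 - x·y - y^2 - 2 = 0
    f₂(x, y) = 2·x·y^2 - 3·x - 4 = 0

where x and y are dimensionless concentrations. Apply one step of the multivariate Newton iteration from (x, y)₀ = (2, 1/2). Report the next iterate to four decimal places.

(-0.3415, 1.2866)

At (2, 1/2): F = (-11.2500, -9.0000).
Jacobian J = [[-4·x·y - 2·x - y, -2·x^2 - x - 2·y], [2·y^2 - 3, 4·x·y]].
At the point, J = [[-8.5000, -11.0000], [-2.5000, 4.0000]] (det J = -61.5000).
Solving J·Δ = −F gives Δ = (-2.3415, 0.7866).
Then the next iterate is (x, y)₁ = (-0.3415, 1.2866).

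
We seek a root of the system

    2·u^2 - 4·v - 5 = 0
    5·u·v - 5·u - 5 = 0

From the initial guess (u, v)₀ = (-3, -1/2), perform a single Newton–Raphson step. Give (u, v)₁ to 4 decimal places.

At (-3, -1/2): F = (15.0000, 17.5000).
Jacobian J = [[4·u, -4], [5·v - 5, 5·u]].
At the point, J = [[-12.0000, -4.0000], [-7.5000, -15.0000]] (det J = 150.0000).
Solving J·Δ = −F gives Δ = (1.0333, 0.6500).
Then the next iterate is (u, v)₁ = (-1.9667, 0.1500).

(-1.9667, 0.1500)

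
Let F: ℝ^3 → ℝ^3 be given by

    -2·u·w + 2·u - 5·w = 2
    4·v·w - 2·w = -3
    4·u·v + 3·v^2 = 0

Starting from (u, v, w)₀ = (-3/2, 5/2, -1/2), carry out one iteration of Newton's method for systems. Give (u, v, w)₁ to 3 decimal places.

(-0.363, 0.820, -0.795)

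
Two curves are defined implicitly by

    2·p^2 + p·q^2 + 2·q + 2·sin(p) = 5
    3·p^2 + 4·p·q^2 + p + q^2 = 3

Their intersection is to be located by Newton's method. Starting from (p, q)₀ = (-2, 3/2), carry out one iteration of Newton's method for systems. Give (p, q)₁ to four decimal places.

(-1.7826, 1.0626)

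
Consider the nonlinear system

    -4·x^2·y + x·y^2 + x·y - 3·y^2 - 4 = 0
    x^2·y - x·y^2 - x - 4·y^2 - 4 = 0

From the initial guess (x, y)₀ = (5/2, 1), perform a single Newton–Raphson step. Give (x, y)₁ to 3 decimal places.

At (5/2, 1): F = (-27.000, -6.750).
Jacobian J = [[-8·x·y + y^2 + y, -4·x^2 + 2·x·y + x - 6·y], [2·x·y - y^2 - 1, x^2 - 2·x·y - 8·y]].
At the point, J = [[-18.000, -23.500], [3.000, -6.750]] (det J = 192.000).
Solving J·Δ = −F gives Δ = (-0.123, -1.055).
Then the next iterate is (x, y)₁ = (2.377, -0.055).

(2.377, -0.055)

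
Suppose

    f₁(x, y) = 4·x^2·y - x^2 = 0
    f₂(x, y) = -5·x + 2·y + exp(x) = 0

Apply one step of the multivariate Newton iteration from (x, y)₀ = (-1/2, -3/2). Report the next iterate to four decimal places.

(-0.3039, -1.1225)

At (-1/2, -3/2): F = (-1.7500, 0.106531).
Jacobian J = [[8·x·y - 2·x, 4·x^2], [exp(x) - 5, 2]].
At the point, J = [[7.0000, 1.0000], [-4.393469, 2.0000]] (det J = 18.393469).
Solving J·Δ = −F gives Δ = (0.1961, 0.3775).
Then the next iterate is (x, y)₁ = (-0.3039, -1.1225).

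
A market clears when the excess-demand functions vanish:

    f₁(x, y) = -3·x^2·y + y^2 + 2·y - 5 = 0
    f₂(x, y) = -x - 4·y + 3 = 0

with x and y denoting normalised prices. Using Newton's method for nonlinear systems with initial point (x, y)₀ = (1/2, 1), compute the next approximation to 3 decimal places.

(-0.541, 0.885)

At (1/2, 1): F = (-2.750, -1.500).
Jacobian J = [[-6·x·y, -3·x^2 + 2·y + 2], [-1, -4]].
At the point, J = [[-3.000, 3.250], [-1.000, -4.000]] (det J = 15.250).
Solving J·Δ = −F gives Δ = (-1.041, -0.115).
Then the next iterate is (x, y)₁ = (-0.541, 0.885).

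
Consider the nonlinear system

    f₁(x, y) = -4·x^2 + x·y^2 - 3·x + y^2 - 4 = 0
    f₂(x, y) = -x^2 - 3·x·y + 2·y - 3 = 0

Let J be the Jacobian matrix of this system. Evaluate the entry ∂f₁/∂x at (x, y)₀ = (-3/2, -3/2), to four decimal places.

∂f₁/∂x = -8·x + y^2 - 3.
At (-3/2, -3/2) this is 11.2500.

11.2500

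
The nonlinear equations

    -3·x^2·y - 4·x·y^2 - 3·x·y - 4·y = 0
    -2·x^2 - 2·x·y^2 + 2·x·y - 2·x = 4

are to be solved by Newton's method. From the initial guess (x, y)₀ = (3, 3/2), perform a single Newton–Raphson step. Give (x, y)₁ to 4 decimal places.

At (3, 3/2): F = (-87.0000, -32.5000).
Jacobian J = [[-6·x·y - 4·y^2 - 3·y, -3·x^2 - 8·x·y - 3·x - 4], [-4·x - 2·y^2 + 2·y - 2, -4·x·y + 2·x]].
At the point, J = [[-40.5000, -76.0000], [-15.5000, -12.0000]] (det J = -692.0000).
Solving J·Δ = −F gives Δ = (-2.0607, -0.0466).
Then the next iterate is (x, y)₁ = (0.9393, 1.4534).

(0.9393, 1.4534)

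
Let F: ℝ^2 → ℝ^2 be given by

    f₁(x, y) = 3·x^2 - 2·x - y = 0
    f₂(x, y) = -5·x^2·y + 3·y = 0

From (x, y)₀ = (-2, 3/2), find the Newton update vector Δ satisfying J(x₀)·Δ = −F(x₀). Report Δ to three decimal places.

At (-2, 3/2): F = (14.500, -25.500).
Jacobian J = [[6·x - 2, -1], [-10·x·y, -5·x^2 + 3]].
At the point, J = [[-14.000, -1.000], [30.000, -17.000]] (det J = 268.000).
Solving J·Δ = −F gives Δ = (1.015, 0.291).

(1.015, 0.291)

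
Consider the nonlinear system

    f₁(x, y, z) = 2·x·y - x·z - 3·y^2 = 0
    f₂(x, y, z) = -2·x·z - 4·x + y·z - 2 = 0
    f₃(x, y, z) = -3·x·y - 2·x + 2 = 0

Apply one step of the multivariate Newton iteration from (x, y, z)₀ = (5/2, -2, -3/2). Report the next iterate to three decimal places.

At (5/2, -2, -3/2): F = (-18.250, -1.500, 12.000).
Jacobian J = [[2·y - z, 2·x - 6·y, -x], [-2·z - 4, z, -2·x + y], [-3·y - 2, -3·x, 0]].
At the point, J = [[-2.500, 17.000, -2.500], [-1.000, -1.500, -7.000], [4.000, -7.500, 0.000]] (det J = -378.500).
Solving J·Δ = −F gives Δ = (-1.435, 0.835, -0.188).
Then the next iterate is (x, y, z)₁ = (1.065, -1.165, -1.688).

(1.065, -1.165, -1.688)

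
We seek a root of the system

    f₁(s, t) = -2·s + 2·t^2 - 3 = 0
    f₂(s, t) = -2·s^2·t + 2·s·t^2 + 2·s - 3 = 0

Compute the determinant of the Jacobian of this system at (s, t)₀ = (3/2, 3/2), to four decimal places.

J = [[-2, 4·t], [-4·s·t + 2·t^2 + 2, -2·s^2 + 4·s·t]].
At the point, J = [[-2.0000, 6.0000], [-2.5000, 4.5000]].
det J = 6.0000.

6.0000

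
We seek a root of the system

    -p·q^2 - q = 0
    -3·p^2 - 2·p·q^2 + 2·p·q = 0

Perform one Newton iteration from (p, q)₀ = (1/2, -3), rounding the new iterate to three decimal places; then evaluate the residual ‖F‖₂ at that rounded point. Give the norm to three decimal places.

At (1/2, -3): F = (-1.500, -12.750).
Jacobian J = [[-q^2, -2·p·q - 1], [-6·p - 2·q^2 + 2·q, -4·p·q + 2·p]].
At the point, J = [[-9.000, 2.000], [-27.000, 7.000]] (det J = -9.000).
Solving J·Δ = −F gives Δ = (1.667, 8.250).
Then the next iterate is (p, q)₁ = (2.167, 5.250).
Re-evaluating at (2.167, 5.250): F = (-64.97794, -110.79004), so ‖F‖₂ = 128.439.

128.439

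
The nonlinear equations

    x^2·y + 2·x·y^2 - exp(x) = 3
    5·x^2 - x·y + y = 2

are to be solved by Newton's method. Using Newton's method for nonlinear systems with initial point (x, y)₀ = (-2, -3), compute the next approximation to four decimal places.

At (-2, -3): F = (-51.135335, 9.0000).
Jacobian J = [[2·x·y + 2·y^2 - exp(x), x^2 + 4·x·y], [10·x - y, -x + 1]].
At the point, J = [[29.864665, 28.0000], [-17.0000, 3.0000]] (det J = 565.593994).
Solving J·Δ = −F gives Δ = (0.7168, 1.0617).
Then the next iterate is (x, y)₁ = (-1.2832, -1.9383).

(-1.2832, -1.9383)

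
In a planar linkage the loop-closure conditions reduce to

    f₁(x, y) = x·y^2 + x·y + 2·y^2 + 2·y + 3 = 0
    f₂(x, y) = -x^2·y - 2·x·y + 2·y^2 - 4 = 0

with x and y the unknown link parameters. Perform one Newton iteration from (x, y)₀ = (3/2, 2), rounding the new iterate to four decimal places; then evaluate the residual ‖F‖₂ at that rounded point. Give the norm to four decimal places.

At (3/2, 2): F = (24.0000, -6.5000).
Jacobian J = [[y^2 + y, 2·x·y + x + 4·y + 2], [-2·x·y - 2·y, -x^2 - 2·x + 4·y]].
At the point, J = [[6.0000, 17.5000], [-10.0000, 2.7500]] (det J = 191.5000).
Solving J·Δ = −F gives Δ = (-0.9386, -1.0496).
Then the next iterate is (x, y)₁ = (0.5614, 0.9504).
Re-evaluating at (0.5614, 0.9504): F = (7.747965, -3.560126), so ‖F‖₂ = 8.5267.

8.5267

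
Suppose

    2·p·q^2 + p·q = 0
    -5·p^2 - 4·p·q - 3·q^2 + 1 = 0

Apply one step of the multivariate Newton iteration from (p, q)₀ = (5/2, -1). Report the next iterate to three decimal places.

At (5/2, -1): F = (2.500, -23.250).
Jacobian J = [[2·q^2 + q, 4·p·q + p], [-10·p - 4·q, -4·p - 6·q]].
At the point, J = [[1.000, -7.500], [-21.000, -4.000]] (det J = -161.500).
Solving J·Δ = −F gives Δ = (-1.142, 0.181).
Then the next iterate is (p, q)₁ = (1.358, -0.819).

(1.358, -0.819)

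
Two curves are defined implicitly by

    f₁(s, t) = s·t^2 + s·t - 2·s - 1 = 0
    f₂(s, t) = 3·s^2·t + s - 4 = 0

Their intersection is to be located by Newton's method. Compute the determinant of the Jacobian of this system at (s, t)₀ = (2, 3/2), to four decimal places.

J = [[t^2 + t - 2, 2·s·t + s], [6·s·t + 1, 3·s^2]].
At the point, J = [[1.7500, 8.0000], [19.0000, 12.0000]].
det J = -131.0000.

-131.0000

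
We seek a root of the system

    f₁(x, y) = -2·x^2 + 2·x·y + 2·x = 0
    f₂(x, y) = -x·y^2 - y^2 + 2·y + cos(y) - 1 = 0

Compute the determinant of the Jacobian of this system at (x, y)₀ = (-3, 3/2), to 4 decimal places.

J = [[-4·x + 2·y + 2, 2·x], [-y^2, -2·x·y - 2·y - sin(y) + 2]].
At the point, J = [[17.0000, -6.0000], [-2.2500, 7.002505]].
det J = 105.5426.

105.5426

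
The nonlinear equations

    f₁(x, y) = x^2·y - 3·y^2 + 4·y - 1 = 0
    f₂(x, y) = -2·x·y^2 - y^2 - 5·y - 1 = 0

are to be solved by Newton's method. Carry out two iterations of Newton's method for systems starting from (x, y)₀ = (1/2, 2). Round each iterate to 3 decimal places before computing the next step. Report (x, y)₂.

(-13.303, 6.725)

At (1/2, 2): F = (-4.500, -19.000).
Jacobian J = [[2·x·y, x^2 - 6·y + 4], [-2·y^2, -4·x·y - 2·y - 5]].
At the point, J = [[2.000, -7.750], [-8.000, -13.000]] (det J = -88.000).
Solving J·Δ = −F gives Δ = (-1.009, -0.841).
Then the next iterate is (x, y)₁ = (-0.509, 1.159).
Round to (-0.509, 1.159) and repeat: F = (-0.09357, -6.77082), J = [[-1.17986, -2.69492], [-2.68656, -4.95828]].
Δ = (-12.794, 5.566), so (x, y)₂ = (-13.303, 6.725).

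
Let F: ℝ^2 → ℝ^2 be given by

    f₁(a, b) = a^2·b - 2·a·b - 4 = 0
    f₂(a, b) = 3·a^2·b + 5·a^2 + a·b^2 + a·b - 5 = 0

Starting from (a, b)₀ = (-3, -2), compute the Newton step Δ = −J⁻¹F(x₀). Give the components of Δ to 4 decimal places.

At (-3, -2): F = (-34.0000, -20.0000).
Jacobian J = [[2·a·b - 2·b, a^2 - 2·a], [6·a·b + 10·a + b^2 + b, 3·a^2 + 2·a·b + a]].
At the point, J = [[16.0000, 15.0000], [8.0000, 36.0000]] (det J = 456.0000).
Solving J·Δ = −F gives Δ = (2.0263, 0.1053).

(2.0263, 0.1053)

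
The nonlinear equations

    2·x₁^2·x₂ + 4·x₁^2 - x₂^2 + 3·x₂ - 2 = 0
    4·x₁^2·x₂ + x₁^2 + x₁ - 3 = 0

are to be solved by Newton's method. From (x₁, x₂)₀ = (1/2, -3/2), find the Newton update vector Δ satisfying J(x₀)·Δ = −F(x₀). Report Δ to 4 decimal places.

At (1/2, -3/2): F = (-8.5000, -3.7500).
Jacobian J = [[4·x₁·x₂ + 8·x₁, 2·x₁^2 - 2·x₂ + 3], [8·x₁·x₂ + 2·x₁ + 1, 4·x₁^2]].
At the point, J = [[1.0000, 6.5000], [-4.0000, 1.0000]] (det J = 27.0000).
Solving J·Δ = −F gives Δ = (-0.5880, 1.3981).

(-0.5880, 1.3981)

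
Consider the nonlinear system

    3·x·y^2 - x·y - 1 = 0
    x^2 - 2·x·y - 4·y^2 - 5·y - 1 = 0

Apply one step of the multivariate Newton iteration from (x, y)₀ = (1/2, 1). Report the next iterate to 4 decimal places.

(1.5539, 0.1569)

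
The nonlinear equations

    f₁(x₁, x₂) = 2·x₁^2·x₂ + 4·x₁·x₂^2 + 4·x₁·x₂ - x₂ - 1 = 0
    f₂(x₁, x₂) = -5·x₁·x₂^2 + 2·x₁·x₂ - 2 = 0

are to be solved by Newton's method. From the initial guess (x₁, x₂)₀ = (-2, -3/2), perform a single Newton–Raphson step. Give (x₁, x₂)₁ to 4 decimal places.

(-2.0796, -0.6872)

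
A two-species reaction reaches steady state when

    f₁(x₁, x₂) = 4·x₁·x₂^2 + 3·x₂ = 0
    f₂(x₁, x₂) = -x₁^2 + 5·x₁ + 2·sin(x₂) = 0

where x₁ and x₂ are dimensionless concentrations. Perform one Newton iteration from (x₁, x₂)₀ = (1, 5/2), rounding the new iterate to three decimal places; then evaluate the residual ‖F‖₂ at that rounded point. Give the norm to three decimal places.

9.898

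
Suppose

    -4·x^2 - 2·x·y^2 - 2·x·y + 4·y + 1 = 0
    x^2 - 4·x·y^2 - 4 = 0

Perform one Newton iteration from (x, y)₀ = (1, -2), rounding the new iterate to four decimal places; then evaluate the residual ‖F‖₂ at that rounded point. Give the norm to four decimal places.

7.2162

At (1, -2): F = (-15.0000, -19.0000).
Jacobian J = [[-8·x - 2·y^2 - 2·y, -4·x·y - 2·x + 4], [2·x - 4·y^2, -8·x·y]].
At the point, J = [[-12.0000, 10.0000], [-14.0000, 16.0000]] (det J = -52.0000).
Solving J·Δ = −F gives Δ = (-0.9615, 0.3462).
Then the next iterate is (x, y)₁ = (0.0385, -1.6538).
Re-evaluating at (0.0385, -1.6538): F = (-5.704386, -4.419716), so ‖F‖₂ = 7.2162.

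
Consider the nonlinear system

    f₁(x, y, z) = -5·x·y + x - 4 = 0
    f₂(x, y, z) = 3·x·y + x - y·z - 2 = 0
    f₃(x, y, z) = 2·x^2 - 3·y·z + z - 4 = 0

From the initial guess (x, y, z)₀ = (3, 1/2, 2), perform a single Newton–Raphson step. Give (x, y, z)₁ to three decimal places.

(1.531, 0.080, -2.222)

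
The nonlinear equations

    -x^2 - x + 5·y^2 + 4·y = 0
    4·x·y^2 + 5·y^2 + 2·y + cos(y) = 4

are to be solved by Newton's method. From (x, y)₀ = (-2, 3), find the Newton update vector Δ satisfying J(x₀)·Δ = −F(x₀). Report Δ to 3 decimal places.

(-0.003, -1.617)

At (-2, 3): F = (55.000, -25.98999).
Jacobian J = [[-2·x - 1, 10·y + 4], [4·y^2, 8·x·y + 10·y - sin(y) + 2]].
At the point, J = [[3.000, 34.000], [36.000, -16.14112]] (det J = -1272.42336).
Solving J·Δ = −F gives Δ = (-0.003, -1.617).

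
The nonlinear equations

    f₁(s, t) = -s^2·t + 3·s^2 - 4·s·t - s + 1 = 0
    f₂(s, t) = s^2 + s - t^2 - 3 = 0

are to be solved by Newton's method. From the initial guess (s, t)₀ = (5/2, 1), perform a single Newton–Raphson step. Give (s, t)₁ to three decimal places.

At (5/2, 1): F = (1.000, 4.750).
Jacobian J = [[-2·s·t + 6·s - 4·t - 1, -s^2 - 4·s], [2·s + 1, -2·t]].
At the point, J = [[5.000, -16.250], [6.000, -2.000]] (det J = 87.500).
Solving J·Δ = −F gives Δ = (-0.859, -0.203).
Then the next iterate is (s, t)₁ = (1.641, 0.797).

(1.641, 0.797)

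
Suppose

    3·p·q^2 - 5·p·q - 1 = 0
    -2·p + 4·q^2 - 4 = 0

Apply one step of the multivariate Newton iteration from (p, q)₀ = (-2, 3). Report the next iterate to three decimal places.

(-3.424, 1.381)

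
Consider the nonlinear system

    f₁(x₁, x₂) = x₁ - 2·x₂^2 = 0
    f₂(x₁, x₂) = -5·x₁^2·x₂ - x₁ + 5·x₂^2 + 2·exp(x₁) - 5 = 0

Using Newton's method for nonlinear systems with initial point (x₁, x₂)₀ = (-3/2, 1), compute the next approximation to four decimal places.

At (-3/2, 1): F = (-3.5000, -9.303740).
Jacobian J = [[1, -4·x₂], [-10·x₁·x₂ + 2·exp(x₁) - 1, -5·x₁^2 + 10·x₂]].
At the point, J = [[1.0000, -4.0000], [14.446260, -1.2500]] (det J = 56.535041).
Solving J·Δ = −F gives Δ = (0.5809, -0.7298).
Then the next iterate is (x₁, x₂)₁ = (-0.9191, 0.2702).

(-0.9191, 0.2702)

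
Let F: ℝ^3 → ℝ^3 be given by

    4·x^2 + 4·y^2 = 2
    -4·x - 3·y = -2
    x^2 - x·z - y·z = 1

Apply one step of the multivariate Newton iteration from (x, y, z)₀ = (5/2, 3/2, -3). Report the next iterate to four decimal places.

(7.0000, -8.6667, 2.6875)

At (5/2, 3/2, -3): F = (32.0000, -12.5000, 17.2500).
Jacobian J = [[8·x, 8·y, 0], [-4, -3, 0], [2·x - z, -z, -x - y]].
At the point, J = [[20.0000, 12.0000, 0.0000], [-4.0000, -3.0000, 0.0000], [8.0000, 3.0000, -4.0000]] (det J = 48.0000).
Solving J·Δ = −F gives Δ = (4.5000, -10.1667, 5.6875).
Then the next iterate is (x, y, z)₁ = (7.0000, -8.6667, 2.6875).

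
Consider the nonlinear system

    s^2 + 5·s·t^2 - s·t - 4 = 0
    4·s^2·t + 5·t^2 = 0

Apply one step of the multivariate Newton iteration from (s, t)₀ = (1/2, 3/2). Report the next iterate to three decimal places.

(1.048, 0.498)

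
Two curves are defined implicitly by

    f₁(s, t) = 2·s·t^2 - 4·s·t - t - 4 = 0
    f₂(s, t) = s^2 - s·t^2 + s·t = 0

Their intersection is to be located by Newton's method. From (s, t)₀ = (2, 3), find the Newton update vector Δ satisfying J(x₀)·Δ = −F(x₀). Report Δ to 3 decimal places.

(2.333, -1.267)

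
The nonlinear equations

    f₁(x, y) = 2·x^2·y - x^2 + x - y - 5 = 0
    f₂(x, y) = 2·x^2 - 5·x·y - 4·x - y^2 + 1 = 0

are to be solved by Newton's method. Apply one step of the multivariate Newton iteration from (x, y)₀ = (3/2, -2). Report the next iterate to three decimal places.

(0.375, -2.857)

At (3/2, -2): F = (-12.750, 10.500).
Jacobian J = [[4·x·y - 2·x + 1, 2·x^2 - 1], [4·x - 5·y - 4, -5·x - 2·y]].
At the point, J = [[-14.000, 3.500], [12.000, -3.500]] (det J = 7.000).
Solving J·Δ = −F gives Δ = (-1.125, -0.857).
Then the next iterate is (x, y)₁ = (0.375, -2.857).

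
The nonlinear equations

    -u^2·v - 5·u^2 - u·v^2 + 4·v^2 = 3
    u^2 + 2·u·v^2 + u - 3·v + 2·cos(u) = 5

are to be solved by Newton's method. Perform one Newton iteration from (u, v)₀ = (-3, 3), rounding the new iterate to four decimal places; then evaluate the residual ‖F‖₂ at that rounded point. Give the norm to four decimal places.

At (-3, 3): F = (-12.0000, -63.979985).
Jacobian J = [[-2·u·v - 10·u - v^2, -u^2 - 2·u·v + 8·v], [2·u + 2·v^2 - 2·sin(u) + 1, 4·u·v - 3]].
At the point, J = [[39.0000, 33.0000], [13.282240, -39.0000]] (det J = -1959.313921).
Solving J·Δ = −F gives Δ = (1.3165, -1.1922).
Then the next iterate is (u, v)₁ = (-1.6835, 1.8078).
Re-evaluating at (-1.6835, 1.8078): F = (-3.719999, -20.501488), so ‖F‖₂ = 20.8363.

20.8363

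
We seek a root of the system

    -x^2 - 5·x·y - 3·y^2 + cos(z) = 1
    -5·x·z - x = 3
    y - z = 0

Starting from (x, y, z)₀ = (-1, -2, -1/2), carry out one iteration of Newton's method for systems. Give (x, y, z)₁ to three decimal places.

(-3.680, 1.204, 1.204)

At (-1, -2, -1/2): F = (-23.12242, -4.500, -1.500).
Jacobian J = [[-2·x - 5·y, -5·x - 6·y, -sin(z)], [-5·z - 1, 0, -5·x], [0, 1, -1]].
At the point, J = [[12.000, 17.000, 0.47943], [1.500, 0.000, 5.000], [0.000, 1.000, -1.000]] (det J = -33.78086).
Solving J·Δ = −F gives Δ = (-2.680, 3.204, 1.704).
Then the next iterate is (x, y, z)₁ = (-3.680, 1.204, 1.204).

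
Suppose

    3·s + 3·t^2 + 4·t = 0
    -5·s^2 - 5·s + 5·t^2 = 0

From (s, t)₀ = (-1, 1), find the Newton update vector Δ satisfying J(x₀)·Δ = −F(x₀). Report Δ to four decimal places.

(-0.5000, -0.2500)

At (-1, 1): F = (4.0000, 5.0000).
Jacobian J = [[3, 6·t + 4], [-10·s - 5, 10·t]].
At the point, J = [[3.0000, 10.0000], [5.0000, 10.0000]] (det J = -20.0000).
Solving J·Δ = −F gives Δ = (-0.5000, -0.2500).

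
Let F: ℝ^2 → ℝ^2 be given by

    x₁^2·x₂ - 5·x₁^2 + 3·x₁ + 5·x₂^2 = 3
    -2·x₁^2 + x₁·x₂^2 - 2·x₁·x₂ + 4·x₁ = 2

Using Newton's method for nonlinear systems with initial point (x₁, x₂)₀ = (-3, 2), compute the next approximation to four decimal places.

At (-3, 2): F = (-19.0000, -32.0000).
Jacobian J = [[2·x₁·x₂ - 10·x₁ + 3, x₁^2 + 10·x₂], [-4·x₁ + x₂^2 - 2·x₂ + 4, 2·x₁·x₂ - 2·x₁]].
At the point, J = [[21.0000, 29.0000], [16.0000, -6.0000]] (det J = -590.0000).
Solving J·Δ = −F gives Δ = (1.7661, -0.6237).
Then the next iterate is (x₁, x₂)₁ = (-1.2339, 1.3763).

(-1.2339, 1.3763)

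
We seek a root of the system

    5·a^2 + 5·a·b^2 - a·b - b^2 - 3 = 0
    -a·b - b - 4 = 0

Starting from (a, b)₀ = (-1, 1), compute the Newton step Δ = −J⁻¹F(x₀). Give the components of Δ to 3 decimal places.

At (-1, 1): F = (-3.000, -4.000).
Jacobian J = [[10·a + 5·b^2 - b, 10·a·b - a - 2·b], [-b, -a - 1]].
At the point, J = [[-6.000, -11.000], [-1.000, 0.000]] (det J = -11.000).
Solving J·Δ = −F gives Δ = (-4.000, 1.909).

(-4.000, 1.909)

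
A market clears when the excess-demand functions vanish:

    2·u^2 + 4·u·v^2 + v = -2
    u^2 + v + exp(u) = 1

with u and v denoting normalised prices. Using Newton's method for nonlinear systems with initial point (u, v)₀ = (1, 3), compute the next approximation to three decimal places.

At (1, 3): F = (43.000, 5.71828).
Jacobian J = [[4·u + 4·v^2, 8·u·v + 1], [2·u + exp(u), 1]].
At the point, J = [[40.000, 25.000], [4.71828, 1.000]] (det J = -77.95705).
Solving J·Δ = −F gives Δ = (-1.282, 0.332).
Then the next iterate is (u, v)₁ = (-0.282, 3.332).

(-0.282, 3.332)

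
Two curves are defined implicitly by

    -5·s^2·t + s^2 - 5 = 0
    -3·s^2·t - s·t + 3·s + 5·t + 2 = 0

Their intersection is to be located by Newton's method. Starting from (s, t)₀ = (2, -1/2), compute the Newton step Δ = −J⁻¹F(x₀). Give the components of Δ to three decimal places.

(-2.641, -1.398)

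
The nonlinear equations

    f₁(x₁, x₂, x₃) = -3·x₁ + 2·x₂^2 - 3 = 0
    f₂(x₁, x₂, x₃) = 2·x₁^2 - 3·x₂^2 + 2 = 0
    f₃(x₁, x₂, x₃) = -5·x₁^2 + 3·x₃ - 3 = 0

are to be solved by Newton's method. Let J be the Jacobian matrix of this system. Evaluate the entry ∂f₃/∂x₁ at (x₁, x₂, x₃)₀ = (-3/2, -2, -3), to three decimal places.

15.000

∂f₃/∂x₁ = -10·x₁.
At (-3/2, -2, -3) this is 15.000.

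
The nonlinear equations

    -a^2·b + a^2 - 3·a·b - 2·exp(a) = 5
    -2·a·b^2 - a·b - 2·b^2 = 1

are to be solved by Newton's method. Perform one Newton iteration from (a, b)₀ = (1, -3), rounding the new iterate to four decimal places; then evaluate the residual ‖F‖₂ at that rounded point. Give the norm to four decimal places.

7.7509

At (1, -3): F = (2.563436, -34.0000).
Jacobian J = [[-2·a·b + 2·a - 3·b - 2·exp(a), -a^2 - 3·a], [-2·b^2 - b, -4·a·b - a - 4·b]].
At the point, J = [[11.563436, -4.0000], [-15.0000, 23.0000]] (det J = 205.959036).
Solving J·Δ = −F gives Δ = (0.3741, 1.7222).
Then the next iterate is (a, b)₁ = (1.3741, -1.2778).
Re-evaluating at (1.3741, -1.2778): F = (-3.334733, -6.996907), so ‖F‖₂ = 7.7509.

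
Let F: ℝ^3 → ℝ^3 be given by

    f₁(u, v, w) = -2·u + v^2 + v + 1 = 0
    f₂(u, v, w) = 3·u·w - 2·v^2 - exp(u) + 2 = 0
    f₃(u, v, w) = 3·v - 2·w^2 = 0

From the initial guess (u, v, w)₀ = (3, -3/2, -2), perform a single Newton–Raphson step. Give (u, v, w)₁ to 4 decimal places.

(1.8819, -2.5069, -0.0599)

At (3, -3/2, -2): F = (-4.2500, -40.585537, -12.5000).
Jacobian J = [[-2, 2·v + 1, 0], [3·w - exp(u), -4·v, 3·u], [0, 3, -4·w]].
At the point, J = [[-2.0000, -2.0000, 0.0000], [-26.085537, 6.0000, 9.0000], [0.0000, 3.0000, 8.0000]] (det J = -459.368591).
Solving J·Δ = −F gives Δ = (-1.1181, -1.0069, 1.9401).
Then the next iterate is (u, v, w)₁ = (1.8819, -2.5069, -0.0599).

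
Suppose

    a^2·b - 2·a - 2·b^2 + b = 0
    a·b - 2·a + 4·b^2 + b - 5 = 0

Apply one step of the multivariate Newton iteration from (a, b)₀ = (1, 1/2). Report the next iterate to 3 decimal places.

At (1, 1/2): F = (-1.500, -5.000).
Jacobian J = [[2·a·b - 2, a^2 - 4·b + 1], [b - 2, a + 8·b + 1]].
At the point, J = [[-1.000, 0.000], [-1.500, 6.000]] (det J = -6.000).
Solving J·Δ = −F gives Δ = (-1.500, 0.458).
Then the next iterate is (a, b)₁ = (-0.500, 0.958).

(-0.500, 0.958)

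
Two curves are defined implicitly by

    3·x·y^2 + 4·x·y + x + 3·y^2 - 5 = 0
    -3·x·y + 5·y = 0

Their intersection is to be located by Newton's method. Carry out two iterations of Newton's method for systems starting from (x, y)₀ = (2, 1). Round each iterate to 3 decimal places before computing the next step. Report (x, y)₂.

(1.714, 0.365)

At (2, 1): F = (14.000, -1.000).
Jacobian J = [[3·y^2 + 4·y + 1, 6·x·y + 4·x + 6·y], [-3·y, -3·x + 5]].
At the point, J = [[8.000, 26.000], [-3.000, -1.000]] (det J = 70.000).
Solving J·Δ = −F gives Δ = (-0.171, -0.486).
Then the next iterate is (x, y)₁ = (1.829, 0.514).
Round to (1.829, 0.514) and repeat: F = (2.83166, -0.25032), J = [[3.84859, 16.04064], [-1.542, -0.487]].
Δ = (-0.115, -0.149), so (x, y)₂ = (1.714, 0.365).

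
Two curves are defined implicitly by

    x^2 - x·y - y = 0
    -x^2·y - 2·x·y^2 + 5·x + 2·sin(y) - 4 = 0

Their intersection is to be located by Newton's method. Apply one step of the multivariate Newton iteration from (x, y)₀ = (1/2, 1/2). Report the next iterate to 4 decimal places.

At (1/2, 1/2): F = (-0.5000, -0.916149).
Jacobian J = [[2·x - y, -x - 1], [-2·x·y - 2·y^2 + 5, -x^2 - 4·x·y + 2·cos(y)]].
At the point, J = [[0.5000, -1.5000], [4.0000, 0.505165]] (det J = 6.252583).
Solving J·Δ = −F gives Δ = (0.2602, -0.2466).
Then the next iterate is (x, y)₁ = (0.7602, 0.2534).

(0.7602, 0.2534)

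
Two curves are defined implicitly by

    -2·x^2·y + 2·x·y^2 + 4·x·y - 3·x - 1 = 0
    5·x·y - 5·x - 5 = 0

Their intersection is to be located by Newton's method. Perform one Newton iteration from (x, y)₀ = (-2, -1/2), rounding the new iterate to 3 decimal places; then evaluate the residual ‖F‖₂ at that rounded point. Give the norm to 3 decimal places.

4.000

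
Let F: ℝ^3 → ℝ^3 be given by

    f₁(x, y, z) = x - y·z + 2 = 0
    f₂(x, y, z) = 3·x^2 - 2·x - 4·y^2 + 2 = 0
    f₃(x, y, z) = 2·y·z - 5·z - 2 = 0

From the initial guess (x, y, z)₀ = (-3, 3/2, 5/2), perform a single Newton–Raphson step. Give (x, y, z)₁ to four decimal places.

(-1.8577, 1.7628, -0.3431)

At (-3, 3/2, 5/2): F = (-4.7500, 26.0000, -7.0000).
Jacobian J = [[1, -z, -y], [6·x - 2, -8·y, 0], [0, 2·z, 2·y - 5]].
At the point, J = [[1.0000, -2.5000, -1.5000], [-20.0000, -12.0000, 0.0000], [0.0000, 5.0000, -2.0000]] (det J = 274.0000).
Solving J·Δ = −F gives Δ = (1.1423, 0.2628, -2.8431).
Then the next iterate is (x, y, z)₁ = (-1.8577, 1.7628, -0.3431).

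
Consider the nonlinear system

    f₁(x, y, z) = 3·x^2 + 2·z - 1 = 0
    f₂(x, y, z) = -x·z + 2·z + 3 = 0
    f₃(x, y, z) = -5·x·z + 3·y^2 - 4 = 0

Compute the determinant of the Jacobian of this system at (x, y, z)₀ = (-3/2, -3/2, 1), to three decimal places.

-265.500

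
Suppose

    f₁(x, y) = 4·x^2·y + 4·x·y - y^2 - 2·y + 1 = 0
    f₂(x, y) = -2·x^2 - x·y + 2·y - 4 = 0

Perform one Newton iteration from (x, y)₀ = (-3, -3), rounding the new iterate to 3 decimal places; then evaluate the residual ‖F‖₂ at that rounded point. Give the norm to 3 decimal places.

At (-3, -3): F = (-74.000, -37.000).
Jacobian J = [[8·x·y + 4·y, 4·x^2 + 4·x - 2·y - 2], [-4·x - y, -x + 2]].
At the point, J = [[60.000, 28.000], [15.000, 5.000]] (det J = -120.000).
Solving J·Δ = −F gives Δ = (5.550, -9.250).
Then the next iterate is (x, y)₁ = (2.550, -12.250).
Re-evaluating at (2.550, -12.250): F = (-568.135, -10.26750), so ‖F‖₂ = 568.228.

568.228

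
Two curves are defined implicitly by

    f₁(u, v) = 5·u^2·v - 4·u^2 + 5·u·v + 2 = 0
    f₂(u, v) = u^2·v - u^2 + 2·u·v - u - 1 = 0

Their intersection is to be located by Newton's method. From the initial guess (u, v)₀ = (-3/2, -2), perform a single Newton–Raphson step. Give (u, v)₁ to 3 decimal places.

At (-3/2, -2): F = (-14.500, -0.250).
Jacobian J = [[10·u·v - 8·u + 5·v, 5·u^2 + 5·u], [2·u·v - 2·u + 2·v - 1, u^2 + 2·u]].
At the point, J = [[32.000, 3.750], [4.000, -0.750]] (det J = -39.000).
Solving J·Δ = −F gives Δ = (0.303, 1.282).
Then the next iterate is (u, v)₁ = (-1.197, -0.718).

(-1.197, -0.718)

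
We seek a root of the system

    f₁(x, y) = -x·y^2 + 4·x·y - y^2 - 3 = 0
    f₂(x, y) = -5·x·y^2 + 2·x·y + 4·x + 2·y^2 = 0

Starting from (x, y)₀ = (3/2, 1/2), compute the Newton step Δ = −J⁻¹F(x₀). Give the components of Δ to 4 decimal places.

(-1.1357, 0.7464)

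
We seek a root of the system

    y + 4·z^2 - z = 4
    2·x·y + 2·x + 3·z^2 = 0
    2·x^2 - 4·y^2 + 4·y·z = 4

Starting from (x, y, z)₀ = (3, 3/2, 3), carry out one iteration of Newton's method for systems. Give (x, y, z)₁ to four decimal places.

(1.6980, -0.7272, 1.7707)

At (3, 3/2, 3): F = (30.5000, 42.0000, 23.0000).
Jacobian J = [[0, 1, 8·z - 1], [2·y + 2, 2·x, 6·z], [4·x, -8·y + 4·z, 4·y]].
At the point, J = [[0.0000, 1.0000, 23.0000], [5.0000, 6.0000, 18.0000], [12.0000, 0.0000, 6.0000]] (det J = -1470.0000).
Solving J·Δ = −F gives Δ = (-1.3020, -2.2272, -1.2293).
Then the next iterate is (x, y, z)₁ = (1.6980, -0.7272, 1.7707).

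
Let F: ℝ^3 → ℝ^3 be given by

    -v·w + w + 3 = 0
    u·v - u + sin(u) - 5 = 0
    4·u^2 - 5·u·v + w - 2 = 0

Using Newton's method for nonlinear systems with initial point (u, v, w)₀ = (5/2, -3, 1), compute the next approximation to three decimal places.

(3.443, 4.571, 1.143)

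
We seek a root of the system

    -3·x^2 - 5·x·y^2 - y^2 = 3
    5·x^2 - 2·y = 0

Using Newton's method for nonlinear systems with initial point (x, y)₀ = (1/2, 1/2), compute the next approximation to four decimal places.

(0.1106, -0.3486)

At (1/2, 1/2): F = (-4.6250, 0.2500).
Jacobian J = [[-6·x - 5·y^2, -10·x·y - 2·y], [10·x, -2]].
At the point, J = [[-4.2500, -3.5000], [5.0000, -2.0000]] (det J = 26.0000).
Solving J·Δ = −F gives Δ = (-0.3894, -0.8486).
Then the next iterate is (x, y)₁ = (0.1106, -0.3486).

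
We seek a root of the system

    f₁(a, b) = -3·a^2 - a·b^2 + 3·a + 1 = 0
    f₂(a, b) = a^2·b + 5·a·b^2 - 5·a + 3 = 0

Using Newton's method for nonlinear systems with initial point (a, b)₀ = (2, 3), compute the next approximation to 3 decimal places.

(1.371, 2.027)

At (2, 3): F = (-23.000, 95.000).
Jacobian J = [[-6·a - b^2 + 3, -2·a·b], [2·a·b + 5·b^2 - 5, a^2 + 10·a·b]].
At the point, J = [[-18.000, -12.000], [52.000, 64.000]] (det J = -528.000).
Solving J·Δ = −F gives Δ = (-0.629, -0.973).
Then the next iterate is (a, b)₁ = (1.371, 2.027).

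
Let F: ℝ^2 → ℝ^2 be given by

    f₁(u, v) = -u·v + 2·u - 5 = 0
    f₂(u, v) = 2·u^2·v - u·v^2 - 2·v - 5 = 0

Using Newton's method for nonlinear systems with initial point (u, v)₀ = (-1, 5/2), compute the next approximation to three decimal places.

(0.727, 7.864)

At (-1, 5/2): F = (-4.500, 1.250).
Jacobian J = [[-v + 2, -u], [4·u·v - v^2, 2·u^2 - 2·u·v - 2]].
At the point, J = [[-0.500, 1.000], [-16.250, 5.000]] (det J = 13.750).
Solving J·Δ = −F gives Δ = (1.727, 5.364).
Then the next iterate is (u, v)₁ = (0.727, 7.864).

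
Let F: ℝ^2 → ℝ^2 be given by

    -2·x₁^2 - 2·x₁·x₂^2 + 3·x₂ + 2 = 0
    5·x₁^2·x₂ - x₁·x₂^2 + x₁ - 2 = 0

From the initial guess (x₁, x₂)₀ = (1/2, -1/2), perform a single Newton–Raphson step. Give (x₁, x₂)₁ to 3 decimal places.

At (1/2, -1/2): F = (-0.250, -2.250).
Jacobian J = [[-4·x₁ - 2·x₂^2, -4·x₁·x₂ + 3], [10·x₁·x₂ - x₂^2 + 1, 5·x₁^2 - 2·x₁·x₂]].
At the point, J = [[-2.500, 4.000], [-1.750, 1.750]] (det J = 2.625).
Solving J·Δ = −F gives Δ = (-3.262, -1.976).
Then the next iterate is (x₁, x₂)₁ = (-2.762, -2.476).

(-2.762, -2.476)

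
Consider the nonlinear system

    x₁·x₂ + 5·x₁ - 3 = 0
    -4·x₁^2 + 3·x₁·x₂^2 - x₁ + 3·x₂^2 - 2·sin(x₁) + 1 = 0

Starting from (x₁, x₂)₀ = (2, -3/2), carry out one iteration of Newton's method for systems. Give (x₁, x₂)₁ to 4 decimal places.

(0.5348, -0.9359)

At (2, -3/2): F = (4.0000, 1.431405).
Jacobian J = [[x₂ + 5, x₁], [-8·x₁ + 3·x₂^2 - 2·cos(x₁) - 1, 6·x₁·x₂ + 6·x₂]].
At the point, J = [[3.5000, 2.0000], [-9.417706, -27.0000]] (det J = -75.664587).
Solving J·Δ = −F gives Δ = (-1.4652, 0.5641).
Then the next iterate is (x₁, x₂)₁ = (0.5348, -0.9359).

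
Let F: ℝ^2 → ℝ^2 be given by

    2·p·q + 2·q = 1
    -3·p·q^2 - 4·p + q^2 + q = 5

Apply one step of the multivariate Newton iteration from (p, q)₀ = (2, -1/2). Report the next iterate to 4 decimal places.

(-0.8667, -0.3111)

At (2, -1/2): F = (-4.0000, -14.7500).
Jacobian J = [[2·q, 2·p + 2], [-3·q^2 - 4, -6·p·q + 2·q + 1]].
At the point, J = [[-1.0000, 6.0000], [-4.7500, 6.0000]] (det J = 22.5000).
Solving J·Δ = −F gives Δ = (-2.8667, 0.1889).
Then the next iterate is (p, q)₁ = (-0.8667, -0.3111).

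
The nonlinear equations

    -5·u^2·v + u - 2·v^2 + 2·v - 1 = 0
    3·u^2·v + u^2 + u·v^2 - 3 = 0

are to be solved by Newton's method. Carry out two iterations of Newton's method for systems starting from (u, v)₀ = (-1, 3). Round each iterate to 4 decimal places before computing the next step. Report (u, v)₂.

At (-1, 3): F = (-29.0000, -2.0000).
Jacobian J = [[-10·u·v + 1, -5·u^2 - 4·v + 2], [6·u·v + 2·u + v^2, 3·u^2 + 2·u·v]].
At the point, J = [[31.0000, -15.0000], [-11.0000, -3.0000]] (det J = -258.0000).
Solving J·Δ = −F gives Δ = (0.2209, -1.4767).
Then the next iterate is (u, v)₁ = (-0.7791, 1.5233).
Round to (-0.7791, 1.5233) and repeat: F = (-7.996577, -1.426946), J = [[12.868030, -7.128184], [-6.358575, -0.552616]].
Δ = (-0.1097, -1.3199), so (u, v)₂ = (-0.8888, 0.2034).

(-0.8888, 0.2034)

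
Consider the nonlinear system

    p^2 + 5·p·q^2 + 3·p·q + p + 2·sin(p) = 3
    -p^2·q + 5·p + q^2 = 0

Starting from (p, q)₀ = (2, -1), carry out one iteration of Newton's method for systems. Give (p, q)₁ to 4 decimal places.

(0.2348, -1.1477)

At (2, -1): F = (8.818595, 15.0000).
Jacobian J = [[2·p + 5·q^2 + 3·q + 2·cos(p) + 1, 10·p·q + 3·p], [-2·p·q + 5, -p^2 + 2·q]].
At the point, J = [[6.167706, -14.0000], [9.0000, -6.0000]] (det J = 88.993762).
Solving J·Δ = −F gives Δ = (-1.7652, -0.1477).
Then the next iterate is (p, q)₁ = (0.2348, -1.1477).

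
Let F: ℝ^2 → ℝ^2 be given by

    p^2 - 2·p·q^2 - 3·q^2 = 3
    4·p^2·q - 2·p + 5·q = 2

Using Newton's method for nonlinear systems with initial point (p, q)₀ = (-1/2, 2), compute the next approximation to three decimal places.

(-0.325, 0.459)

At (-1/2, 2): F = (-10.750, 11.000).
Jacobian J = [[2·p - 2·q^2, -4·p·q - 6·q], [8·p·q - 2, 4·p^2 + 5]].
At the point, J = [[-9.000, -8.000], [-10.000, 6.000]] (det J = -134.000).
Solving J·Δ = −F gives Δ = (0.175, -1.541).
Then the next iterate is (p, q)₁ = (-0.325, 0.459).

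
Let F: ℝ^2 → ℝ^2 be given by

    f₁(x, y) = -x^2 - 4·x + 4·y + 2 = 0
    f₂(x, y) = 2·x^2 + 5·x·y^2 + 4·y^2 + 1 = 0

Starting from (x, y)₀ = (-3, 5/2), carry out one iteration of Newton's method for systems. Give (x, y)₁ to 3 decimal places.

(-6.348, 0.424)

At (-3, 5/2): F = (15.000, -49.750).
Jacobian J = [[-2·x - 4, 4], [4·x + 5·y^2, 10·x·y + 8·y]].
At the point, J = [[2.000, 4.000], [19.250, -55.000]] (det J = -187.000).
Solving J·Δ = −F gives Δ = (-3.348, -2.076).
Then the next iterate is (x, y)₁ = (-6.348, 0.424).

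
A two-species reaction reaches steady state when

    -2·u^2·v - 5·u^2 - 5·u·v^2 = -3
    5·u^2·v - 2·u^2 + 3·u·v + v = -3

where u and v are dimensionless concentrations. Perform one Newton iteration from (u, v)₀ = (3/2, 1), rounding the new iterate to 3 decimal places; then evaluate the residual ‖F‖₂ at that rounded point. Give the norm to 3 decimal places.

7.087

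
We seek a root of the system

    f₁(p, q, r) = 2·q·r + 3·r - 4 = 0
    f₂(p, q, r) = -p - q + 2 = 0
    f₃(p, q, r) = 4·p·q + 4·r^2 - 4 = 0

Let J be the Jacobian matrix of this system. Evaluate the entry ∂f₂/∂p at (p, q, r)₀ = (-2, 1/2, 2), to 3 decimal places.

∂f₂/∂p = -1.
At (-2, 1/2, 2) this is -1.000.

-1.000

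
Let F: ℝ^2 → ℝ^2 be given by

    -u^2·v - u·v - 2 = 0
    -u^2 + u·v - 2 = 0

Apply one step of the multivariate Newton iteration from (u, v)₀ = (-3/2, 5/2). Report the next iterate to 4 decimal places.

(-1.5556, -3.0370)

At (-3/2, 5/2): F = (-3.8750, -8.0000).
Jacobian J = [[-2·u·v - v, -u^2 - u], [-2·u + v, u]].
At the point, J = [[5.0000, -0.7500], [5.5000, -1.5000]] (det J = -3.3750).
Solving J·Δ = −F gives Δ = (-0.0556, -5.5370).
Then the next iterate is (u, v)₁ = (-1.5556, -3.0370).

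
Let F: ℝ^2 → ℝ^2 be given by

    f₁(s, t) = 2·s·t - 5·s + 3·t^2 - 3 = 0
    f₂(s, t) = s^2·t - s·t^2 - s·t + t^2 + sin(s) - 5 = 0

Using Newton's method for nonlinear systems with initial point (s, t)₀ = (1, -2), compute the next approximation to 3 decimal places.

At (1, -2): F = (0.000, -4.15853).
Jacobian J = [[2·t - 5, 2·s + 6·t], [2·s·t - t^2 - t + cos(s), s^2 - 2·s·t - s + 2·t]].
At the point, J = [[-9.000, -10.000], [-5.45970, 0.000]] (det J = -54.59698).
Solving J·Δ = −F gives Δ = (-0.762, 0.686).
Then the next iterate is (s, t)₁ = (0.238, -1.314).

(0.238, -1.314)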